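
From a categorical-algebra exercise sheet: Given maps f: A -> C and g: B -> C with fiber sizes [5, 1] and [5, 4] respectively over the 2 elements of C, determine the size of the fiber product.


The pullback A x_C B consists of pairs (a, b) with f(a) = g(b).
For each element c in C, the fiber product has |f^-1(c)| * |g^-1(c)| elements.
Summing over C: 5 * 5 + 1 * 4
= 25 + 4 = 29

29


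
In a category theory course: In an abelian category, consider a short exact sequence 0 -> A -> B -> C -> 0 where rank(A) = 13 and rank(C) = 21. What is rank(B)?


For a short exact sequence 0 -> A -> B -> C -> 0,
rank is additive: rank(B) = rank(A) + rank(C).
rank(B) = 13 + 21 = 34

34


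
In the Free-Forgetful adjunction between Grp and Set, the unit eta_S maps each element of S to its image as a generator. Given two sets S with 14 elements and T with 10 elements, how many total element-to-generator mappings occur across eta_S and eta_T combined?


The unit eta_X: X -> U(F(X)) of the Free-Forgetful adjunction
maps each element of X to a generator of F(X). For X = S + T (disjoint
union in Set), |S + T| = |S| + |T|.
Total mappings = 14 + 10 = 24.

24


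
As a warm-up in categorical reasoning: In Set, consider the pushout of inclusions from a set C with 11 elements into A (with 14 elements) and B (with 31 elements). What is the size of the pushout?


The pushout A +_C B identifies the images of C in A and B.
|A +_C B| = |A| + |B| - |C| (for injections).
= 14 + 31 - 11 = 34

34


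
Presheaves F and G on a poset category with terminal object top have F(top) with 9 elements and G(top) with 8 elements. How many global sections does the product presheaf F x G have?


Global sections of a presheaf on a poset with terminal top satisfy
Gamma(H) ~ H(top). Presheaves admit pointwise products, so
(F x G)(top) = F(top) x G(top) (Cartesian product).
|Gamma(F x G)| = |F(top)| * |G(top)| = 9 * 8 = 72.

72


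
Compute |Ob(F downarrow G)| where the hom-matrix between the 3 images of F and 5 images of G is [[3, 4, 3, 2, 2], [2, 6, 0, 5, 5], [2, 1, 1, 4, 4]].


Objects of (F downarrow G) are triples (a, b, h: F(a)->G(b)).
The count equals the sum of all entries in the hom-matrix.
sum(row 0) = 14
sum(row 1) = 18
sum(row 2) = 12
Grand total = 44

44


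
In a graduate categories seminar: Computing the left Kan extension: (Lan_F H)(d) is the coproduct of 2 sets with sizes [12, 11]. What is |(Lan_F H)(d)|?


Pointwise, the left Kan extension (Lan_F H)(d) is the colimit, indexed
by the comma category (F downarrow d), of H composed with the
projection (F downarrow d) -> C. Here that colimit is given
as a coproduct (disjoint union) of sets, so its cardinality is the
sum of the sizes of the summands.
Coproduct of sets with sizes: 12 + 11
= 23

23


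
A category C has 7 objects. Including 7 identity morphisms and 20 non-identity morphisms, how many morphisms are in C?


Each object has an identity morphism, giving 7 identities.
Adding the 20 non-identity morphisms:
Total = 7 + 20 = 27

27


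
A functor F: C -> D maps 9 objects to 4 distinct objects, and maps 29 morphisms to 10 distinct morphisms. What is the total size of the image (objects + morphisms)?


The image of F consists of distinct objects and distinct morphisms.
|Im(F)| on objects = 4
|Im(F)| on morphisms = 10
Total image cardinality = 4 + 10 = 14

14


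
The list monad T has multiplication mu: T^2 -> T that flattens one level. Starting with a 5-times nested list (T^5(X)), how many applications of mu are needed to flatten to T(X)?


Each application of mu: T^2 -> T removes one layer of nesting.
Starting at depth 5 (i.e., T^5(X)), we need to reach T(X).
Number of mu applications = 5 - 1 = 4

4


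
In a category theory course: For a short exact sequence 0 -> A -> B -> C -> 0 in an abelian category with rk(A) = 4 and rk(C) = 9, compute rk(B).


For a short exact sequence 0 -> A -> B -> C -> 0,
rank is additive: rank(B) = rank(A) + rank(C).
rank(B) = 4 + 9 = 13

13


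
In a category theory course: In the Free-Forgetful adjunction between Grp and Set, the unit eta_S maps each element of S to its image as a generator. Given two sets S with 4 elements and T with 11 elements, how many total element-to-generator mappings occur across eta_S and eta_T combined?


The unit eta_X: X -> U(F(X)) of the Free-Forgetful adjunction
maps each element of X to a generator of F(X). For X = S + T (disjoint
union in Set), |S + T| = |S| + |T|.
Total mappings = 4 + 11 = 15.

15


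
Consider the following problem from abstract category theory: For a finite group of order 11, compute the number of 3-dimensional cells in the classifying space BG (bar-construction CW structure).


In the bar-construction CW model of BG, the n-cells are indexed by
n-tuples [g_1|...|g_n] of non-identity elements of G (degenerate
simplices with some g_i = e do not contribute cells), so there are
(|G| - 1)^n n-cells.
For dim = 3 with |G| = 11:
cells = (11 - 1)^3 = 10^3 = 1000

1000


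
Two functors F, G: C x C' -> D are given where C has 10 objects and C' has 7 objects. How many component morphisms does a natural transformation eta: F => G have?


A natural transformation eta: F => G assigns one component morphism per
object of the domain category.
The domain is the product category C x C', so
|Ob(C x C')| = |Ob(C)| * |Ob(C')| = 10 * 7 = 70.
Therefore eta has 70 component morphisms.

70


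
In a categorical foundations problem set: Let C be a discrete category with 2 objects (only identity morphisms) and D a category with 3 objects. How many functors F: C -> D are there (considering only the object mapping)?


A functor from a discrete category C to D is determined by
where each object maps. Each of the 2 objects of C can map
to any of the 3 objects of D independently.
Number of functors = 3^2 = 9

9


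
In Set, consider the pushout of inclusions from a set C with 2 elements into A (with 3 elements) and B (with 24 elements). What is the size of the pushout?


The pushout A +_C B identifies the images of C in A and B.
|A +_C B| = |A| + |B| - |C| (for injections).
= 3 + 24 - 2 = 25

25


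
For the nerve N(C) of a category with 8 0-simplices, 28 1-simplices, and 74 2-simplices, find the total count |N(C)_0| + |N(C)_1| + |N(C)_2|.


The 2-skeleton of the nerve N(C) consists of simplices in dimensions 0, 1, 2:
  |N(C)_0| = 8 (objects)
  |N(C)_1| = 28 (morphisms)
  |N(C)_2| = 74 (composable pairs)
Total = 8 + 28 + 74 = 110

110


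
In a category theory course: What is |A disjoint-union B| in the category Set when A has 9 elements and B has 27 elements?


In Set, the coproduct A + B is the disjoint union.
|A + B| = |A| + |B| = 9 + 27 = 36

36


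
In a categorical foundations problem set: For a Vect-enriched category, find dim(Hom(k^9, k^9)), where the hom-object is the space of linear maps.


In Vect-enriched categories, Hom(k^n, k^m) is the space of m x n matrices.
dim(Hom(k^9, k^9)) = 9 * 9 = 81

81


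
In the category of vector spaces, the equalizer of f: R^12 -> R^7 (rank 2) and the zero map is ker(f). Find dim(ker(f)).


The equalizer of f and the zero map is ker(f).
By the rank-nullity theorem: dim(ker(f)) = dim(domain) - rank(f).
dim(ker(f)) = 12 - 2 = 10

10


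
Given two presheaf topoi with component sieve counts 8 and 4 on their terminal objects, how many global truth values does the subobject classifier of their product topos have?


In a product of presheaf topoi E_1 x E_2, the subobject classifier
is Omega = Omega_1 x Omega_2 (componentwise), so
|Omega(top)| = |Omega_1(top_1)| * |Omega_2(top_2)|.
= 8 * 4 = 32.

32


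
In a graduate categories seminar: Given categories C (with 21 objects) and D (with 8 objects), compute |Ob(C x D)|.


The product category C x D has objects that are pairs (c, d).
Number of pairs = |Ob(C)| * |Ob(D)| = 21 * 8 = 168

168


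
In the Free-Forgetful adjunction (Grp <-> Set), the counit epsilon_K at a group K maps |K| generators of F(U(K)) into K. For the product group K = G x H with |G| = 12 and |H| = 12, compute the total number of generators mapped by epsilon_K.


The counit epsilon_K: F(U(K)) -> K of the Free-Forgetful adjunction
maps |K| generators of F(U(K)) into K. For K = G x H (the product group),
|G x H| = |G| * |H|.
Total generators mapped = 12 * 12 = 144.

144


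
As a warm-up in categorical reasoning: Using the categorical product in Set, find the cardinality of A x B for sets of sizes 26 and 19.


In Set, the product A x B is the Cartesian product.
By the universal property, |A x B| = |A| * |B|.
|A x B| = 26 * 19 = 494

494


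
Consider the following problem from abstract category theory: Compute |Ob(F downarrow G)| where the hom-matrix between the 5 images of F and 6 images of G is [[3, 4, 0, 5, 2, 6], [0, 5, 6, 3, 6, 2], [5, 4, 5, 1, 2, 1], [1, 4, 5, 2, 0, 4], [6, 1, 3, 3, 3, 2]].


Objects of (F downarrow G) are triples (a, b, h: F(a)->G(b)).
The count equals the sum of all entries in the hom-matrix.
sum(row 0) = 20
sum(row 1) = 22
sum(row 2) = 18
sum(row 3) = 16
sum(row 4) = 18
Grand total = 94

94


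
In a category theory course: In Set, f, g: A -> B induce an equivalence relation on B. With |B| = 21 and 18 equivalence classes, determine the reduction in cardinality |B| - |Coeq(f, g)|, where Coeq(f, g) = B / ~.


The coequalizer Coeq(f, g) = B / ~ has one element per equivalence class.
|B| = 21, |Coeq(f, g)| = 18.
|B| - |Coeq(f, g)| = 21 - 18 = 3.

3


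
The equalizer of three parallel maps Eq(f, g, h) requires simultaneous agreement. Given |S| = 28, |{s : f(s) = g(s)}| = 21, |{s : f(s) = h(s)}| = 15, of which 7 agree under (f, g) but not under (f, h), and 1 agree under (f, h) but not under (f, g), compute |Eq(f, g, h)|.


Eq(f, g, h) is the triple-agreement set: points in S where all three
maps take the same value. Using inclusion-exclusion on the pairwise data:
Pair (f, g) agrees on 21 points; pair (f, h) on 15 points.
Points agreeing under (f, g) but not (f, h) = 7; under (f, h) but not (f, g) = 1.
Triple-agreement = agreement-in-(f, g) minus points that agree under (f, g) but not (f, h):
|Eq(f, g, h)| = 21 - 7 = 14
(cross-check via (f, h): 15 - 1 = 14.)

14


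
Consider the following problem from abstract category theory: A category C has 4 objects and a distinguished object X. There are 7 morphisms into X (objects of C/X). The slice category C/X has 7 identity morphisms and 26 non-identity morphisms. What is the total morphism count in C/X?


In the slice category C/X, objects are morphisms to X.
Identity morphisms: 7 (one per object of C/X).
Non-identity morphisms: 26.
Total = 7 + 26 = 33

33


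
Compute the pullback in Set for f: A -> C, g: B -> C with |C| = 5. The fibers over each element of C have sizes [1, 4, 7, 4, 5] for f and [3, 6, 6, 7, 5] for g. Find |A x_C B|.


The pullback A x_C B consists of pairs (a, b) with f(a) = g(b).
For each element c in C, the fiber product has |f^-1(c)| * |g^-1(c)| elements.
Summing over C: 1 * 3 + 4 * 6 + 7 * 6 + 4 * 7 + 5 * 5
= 3 + 24 + 42 + 28 + 25 = 122

122


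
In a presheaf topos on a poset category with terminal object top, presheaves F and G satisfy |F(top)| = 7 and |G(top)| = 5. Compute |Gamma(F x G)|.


Global sections of a presheaf on a poset with terminal top satisfy
Gamma(H) ~ H(top). Presheaves admit pointwise products, so
(F x G)(top) = F(top) x G(top) (Cartesian product).
|Gamma(F x G)| = |F(top)| * |G(top)| = 7 * 5 = 35.

35


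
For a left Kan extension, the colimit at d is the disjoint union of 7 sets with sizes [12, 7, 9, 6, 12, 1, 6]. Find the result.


Pointwise, the left Kan extension (Lan_F H)(d) is the colimit, indexed
by the comma category (F downarrow d), of H composed with the
projection (F downarrow d) -> C. Here that colimit is given
as a coproduct (disjoint union) of sets, so its cardinality is the
sum of the sizes of the summands.
Coproduct of sets with sizes: 12 + 7 + 9 + 6 + 12 + 1 + 6
= 53

53


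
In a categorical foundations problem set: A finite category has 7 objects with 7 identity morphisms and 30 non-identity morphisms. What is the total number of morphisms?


Each object has an identity morphism, giving 7 identities.
Adding the 30 non-identity morphisms:
Total = 7 + 30 = 37

37


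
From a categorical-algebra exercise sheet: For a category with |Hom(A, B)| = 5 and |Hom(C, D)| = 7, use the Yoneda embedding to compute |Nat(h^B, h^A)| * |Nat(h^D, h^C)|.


By the Yoneda lemma, Nat(h^B, h^A) is isomorphic to Hom(A, B),
so |Nat(h^B, h^A)| = |Hom(A, B)| and |Nat(h^D, h^C)| = |Hom(C, D)|.
|Hom(A, B)| = 5, |Hom(C, D)| = 7.
|Nat(h^B, h^A) x Nat(h^D, h^C)| = 5 * 7 = 35

35


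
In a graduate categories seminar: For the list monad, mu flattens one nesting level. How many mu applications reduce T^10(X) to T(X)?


Each application of mu: T^2 -> T removes one layer of nesting.
Starting at depth 10 (i.e., T^10(X)), we need to reach T(X).
Number of mu applications = 10 - 1 = 9

9


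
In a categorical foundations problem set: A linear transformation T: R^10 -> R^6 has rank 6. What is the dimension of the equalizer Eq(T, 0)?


The equalizer of f and the zero map is ker(f).
By the rank-nullity theorem: dim(ker(f)) = dim(domain) - rank(f).
dim(ker(f)) = 10 - 6 = 4

4


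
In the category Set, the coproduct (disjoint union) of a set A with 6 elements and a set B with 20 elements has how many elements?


In Set, the coproduct A + B is the disjoint union.
|A + B| = |A| + |B| = 6 + 20 = 26

26


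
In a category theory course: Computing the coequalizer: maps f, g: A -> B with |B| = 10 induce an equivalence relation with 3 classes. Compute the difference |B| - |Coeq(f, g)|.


The coequalizer Coeq(f, g) = B / ~ has one element per equivalence class.
|B| = 10, |Coeq(f, g)| = 3.
|B| - |Coeq(f, g)| = 10 - 3 = 7.

7


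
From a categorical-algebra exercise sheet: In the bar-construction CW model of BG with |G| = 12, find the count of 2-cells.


In the bar-construction CW model of BG, the n-cells are indexed by
n-tuples [g_1|...|g_n] of non-identity elements of G (degenerate
simplices with some g_i = e do not contribute cells), so there are
(|G| - 1)^n n-cells.
For dim = 2 with |G| = 12:
cells = (12 - 1)^2 = 11^2 = 121

121


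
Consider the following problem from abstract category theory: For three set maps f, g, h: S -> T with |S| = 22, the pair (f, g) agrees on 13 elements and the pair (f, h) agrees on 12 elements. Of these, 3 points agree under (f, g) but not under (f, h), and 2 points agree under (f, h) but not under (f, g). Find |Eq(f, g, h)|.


Eq(f, g, h) is the triple-agreement set: points in S where all three
maps take the same value. Using inclusion-exclusion on the pairwise data:
Pair (f, g) agrees on 13 points; pair (f, h) on 12 points.
Points agreeing under (f, g) but not (f, h) = 3; under (f, h) but not (f, g) = 2.
Triple-agreement = agreement-in-(f, g) minus points that agree under (f, g) but not (f, h):
|Eq(f, g, h)| = 13 - 3 = 10
(cross-check via (f, h): 12 - 2 = 10.)

10


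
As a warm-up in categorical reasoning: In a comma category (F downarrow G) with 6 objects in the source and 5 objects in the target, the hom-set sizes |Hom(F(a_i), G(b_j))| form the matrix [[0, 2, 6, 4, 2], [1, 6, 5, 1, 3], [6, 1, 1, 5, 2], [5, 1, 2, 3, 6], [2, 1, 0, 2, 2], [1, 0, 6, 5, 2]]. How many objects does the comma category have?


Objects of (F downarrow G) are triples (a, b, h: F(a)->G(b)).
The count equals the sum of all entries in the hom-matrix.
sum(row 0) = 14
sum(row 1) = 16
sum(row 2) = 15
sum(row 3) = 17
sum(row 4) = 7
sum(row 5) = 14
Grand total = 83

83


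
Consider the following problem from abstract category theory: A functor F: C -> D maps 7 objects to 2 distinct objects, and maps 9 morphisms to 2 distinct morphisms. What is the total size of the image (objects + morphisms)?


The image of F consists of distinct objects and distinct morphisms.
|Im(F)| on objects = 2
|Im(F)| on morphisms = 2
Total image cardinality = 2 + 2 = 4

4


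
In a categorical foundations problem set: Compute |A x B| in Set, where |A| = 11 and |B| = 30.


In Set, the product A x B is the Cartesian product.
By the universal property, |A x B| = |A| * |B|.
|A x B| = 11 * 30 = 330

330


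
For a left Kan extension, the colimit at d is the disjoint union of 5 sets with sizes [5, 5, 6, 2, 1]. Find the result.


Pointwise, the left Kan extension (Lan_F H)(d) is the colimit, indexed
by the comma category (F downarrow d), of H composed with the
projection (F downarrow d) -> C. Here that colimit is given
as a coproduct (disjoint union) of sets, so its cardinality is the
sum of the sizes of the summands.
Coproduct of sets with sizes: 5 + 5 + 6 + 2 + 1
= 19

19


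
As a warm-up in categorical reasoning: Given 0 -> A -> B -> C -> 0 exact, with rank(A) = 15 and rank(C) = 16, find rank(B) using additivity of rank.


For a short exact sequence 0 -> A -> B -> C -> 0,
rank is additive: rank(B) = rank(A) + rank(C).
rank(B) = 15 + 16 = 31

31


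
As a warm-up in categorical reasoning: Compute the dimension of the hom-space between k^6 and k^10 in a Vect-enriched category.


In Vect-enriched categories, Hom(k^n, k^m) is the space of m x n matrices.
dim(Hom(k^6, k^10)) = 10 * 6 = 60

60


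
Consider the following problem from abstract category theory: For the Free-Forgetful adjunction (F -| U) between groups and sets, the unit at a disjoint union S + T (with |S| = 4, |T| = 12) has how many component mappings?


The unit eta_X: X -> U(F(X)) of the Free-Forgetful adjunction
maps each element of X to a generator of F(X). For X = S + T (disjoint
union in Set), |S + T| = |S| + |T|.
Total mappings = 4 + 12 = 16.

16


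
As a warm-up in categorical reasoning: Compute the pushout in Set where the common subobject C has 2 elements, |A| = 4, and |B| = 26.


The pushout A +_C B identifies the images of C in A and B.
|A +_C B| = |A| + |B| - |C| (for injections).
= 4 + 26 - 2 = 28

28


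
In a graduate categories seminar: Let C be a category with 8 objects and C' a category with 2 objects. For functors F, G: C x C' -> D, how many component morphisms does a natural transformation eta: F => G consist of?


A natural transformation eta: F => G assigns one component morphism per
object of the domain category.
The domain is the product category C x C', so
|Ob(C x C')| = |Ob(C)| * |Ob(C')| = 8 * 2 = 16.
Therefore eta has 16 component morphisms.

16


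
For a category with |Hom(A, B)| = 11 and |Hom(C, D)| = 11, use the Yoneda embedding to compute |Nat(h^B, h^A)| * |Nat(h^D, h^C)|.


By the Yoneda lemma, Nat(h^B, h^A) is isomorphic to Hom(A, B),
so |Nat(h^B, h^A)| = |Hom(A, B)| and |Nat(h^D, h^C)| = |Hom(C, D)|.
|Hom(A, B)| = 11, |Hom(C, D)| = 11.
|Nat(h^B, h^A) x Nat(h^D, h^C)| = 11 * 11 = 121

121


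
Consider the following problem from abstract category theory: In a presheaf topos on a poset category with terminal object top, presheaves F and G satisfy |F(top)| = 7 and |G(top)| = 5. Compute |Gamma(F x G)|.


Global sections of a presheaf on a poset with terminal top satisfy
Gamma(H) ~ H(top). Presheaves admit pointwise products, so
(F x G)(top) = F(top) x G(top) (Cartesian product).
|Gamma(F x G)| = |F(top)| * |G(top)| = 7 * 5 = 35.

35


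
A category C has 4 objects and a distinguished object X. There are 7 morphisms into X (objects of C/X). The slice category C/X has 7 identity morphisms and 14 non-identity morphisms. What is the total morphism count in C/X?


In the slice category C/X, objects are morphisms to X.
Identity morphisms: 7 (one per object of C/X).
Non-identity morphisms: 14.
Total = 7 + 14 = 21

21


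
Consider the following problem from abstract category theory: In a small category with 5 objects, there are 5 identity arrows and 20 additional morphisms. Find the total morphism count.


Each object has an identity morphism, giving 5 identities.
Adding the 20 non-identity morphisms:
Total = 5 + 20 = 25

25


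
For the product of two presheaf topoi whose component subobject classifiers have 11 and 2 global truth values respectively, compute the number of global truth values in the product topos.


In a product of presheaf topoi E_1 x E_2, the subobject classifier
is Omega = Omega_1 x Omega_2 (componentwise), so
|Omega(top)| = |Omega_1(top_1)| * |Omega_2(top_2)|.
= 11 * 2 = 22.

22


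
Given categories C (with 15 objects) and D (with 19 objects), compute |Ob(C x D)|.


The product category C x D has objects that are pairs (c, d).
Number of pairs = |Ob(C)| * |Ob(D)| = 15 * 19 = 285

285


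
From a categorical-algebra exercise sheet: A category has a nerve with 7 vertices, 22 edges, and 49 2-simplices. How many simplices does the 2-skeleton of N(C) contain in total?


The 2-skeleton of the nerve N(C) consists of simplices in dimensions 0, 1, 2:
  |N(C)_0| = 7 (objects)
  |N(C)_1| = 22 (morphisms)
  |N(C)_2| = 49 (composable pairs)
Total = 7 + 22 + 49 = 78

78


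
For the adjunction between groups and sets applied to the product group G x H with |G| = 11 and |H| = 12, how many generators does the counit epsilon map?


The counit epsilon_K: F(U(K)) -> K of the Free-Forgetful adjunction
maps |K| generators of F(U(K)) into K. For K = G x H (the product group),
|G x H| = |G| * |H|.
Total generators mapped = 11 * 12 = 132.

132


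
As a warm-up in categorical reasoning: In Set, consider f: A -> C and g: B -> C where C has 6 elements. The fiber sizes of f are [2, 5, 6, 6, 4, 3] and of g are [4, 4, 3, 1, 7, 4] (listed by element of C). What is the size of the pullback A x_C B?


The pullback A x_C B consists of pairs (a, b) with f(a) = g(b).
For each element c in C, the fiber product has |f^-1(c)| * |g^-1(c)| elements.
Summing over C: 2 * 4 + 5 * 4 + 6 * 3 + 6 * 1 + 4 * 7 + 3 * 4
= 8 + 20 + 18 + 6 + 28 + 12 = 92

92


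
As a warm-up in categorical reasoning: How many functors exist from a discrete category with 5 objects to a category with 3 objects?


A functor from a discrete category C to D is determined by
where each object maps. Each of the 5 objects of C can map
to any of the 3 objects of D independently.
Number of functors = 3^5 = 243

243


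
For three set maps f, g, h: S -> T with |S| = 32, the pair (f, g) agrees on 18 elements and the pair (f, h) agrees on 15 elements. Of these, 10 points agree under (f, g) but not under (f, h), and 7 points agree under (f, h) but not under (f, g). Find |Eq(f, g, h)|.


Eq(f, g, h) is the triple-agreement set: points in S where all three
maps take the same value. Using inclusion-exclusion on the pairwise data:
Pair (f, g) agrees on 18 points; pair (f, h) on 15 points.
Points agreeing under (f, g) but not (f, h) = 10; under (f, h) but not (f, g) = 7.
Triple-agreement = agreement-in-(f, g) minus points that agree under (f, g) but not (f, h):
|Eq(f, g, h)| = 18 - 10 = 8
(cross-check via (f, h): 15 - 7 = 8.)

8


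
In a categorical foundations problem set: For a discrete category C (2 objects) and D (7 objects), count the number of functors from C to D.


A functor from a discrete category C to D is determined by
where each object maps. Each of the 2 objects of C can map
to any of the 7 objects of D independently.
Number of functors = 7^2 = 49

49


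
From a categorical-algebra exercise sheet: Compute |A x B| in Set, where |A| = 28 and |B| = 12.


In Set, the product A x B is the Cartesian product.
By the universal property, |A x B| = |A| * |B|.
|A x B| = 28 * 12 = 336

336


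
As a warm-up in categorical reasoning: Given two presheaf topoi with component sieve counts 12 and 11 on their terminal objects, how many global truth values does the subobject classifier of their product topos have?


In a product of presheaf topoi E_1 x E_2, the subobject classifier
is Omega = Omega_1 x Omega_2 (componentwise), so
|Omega(top)| = |Omega_1(top_1)| * |Omega_2(top_2)|.
= 12 * 11 = 132.

132


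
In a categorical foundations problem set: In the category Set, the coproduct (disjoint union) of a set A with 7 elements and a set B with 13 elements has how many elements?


In Set, the coproduct A + B is the disjoint union.
|A + B| = |A| + |B| = 7 + 13 = 20

20


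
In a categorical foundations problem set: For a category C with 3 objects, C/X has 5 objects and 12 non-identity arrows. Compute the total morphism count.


In the slice category C/X, objects are morphisms to X.
Identity morphisms: 5 (one per object of C/X).
Non-identity morphisms: 12.
Total = 5 + 12 = 17

17


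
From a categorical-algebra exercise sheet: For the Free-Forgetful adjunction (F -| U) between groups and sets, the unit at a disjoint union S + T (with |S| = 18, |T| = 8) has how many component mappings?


The unit eta_X: X -> U(F(X)) of the Free-Forgetful adjunction
maps each element of X to a generator of F(X). For X = S + T (disjoint
union in Set), |S + T| = |S| + |T|.
Total mappings = 18 + 8 = 26.

26


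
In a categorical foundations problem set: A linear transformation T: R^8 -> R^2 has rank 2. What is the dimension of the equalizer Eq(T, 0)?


The equalizer of f and the zero map is ker(f).
By the rank-nullity theorem: dim(ker(f)) = dim(domain) - rank(f).
dim(ker(f)) = 8 - 2 = 6

6


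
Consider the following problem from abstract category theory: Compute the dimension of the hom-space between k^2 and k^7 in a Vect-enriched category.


In Vect-enriched categories, Hom(k^n, k^m) is the space of m x n matrices.
dim(Hom(k^2, k^7)) = 7 * 2 = 14

14


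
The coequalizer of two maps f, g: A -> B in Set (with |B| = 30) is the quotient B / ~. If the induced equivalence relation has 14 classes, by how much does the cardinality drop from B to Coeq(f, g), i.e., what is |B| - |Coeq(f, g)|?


The coequalizer Coeq(f, g) = B / ~ has one element per equivalence class.
|B| = 30, |Coeq(f, g)| = 14.
|B| - |Coeq(f, g)| = 30 - 14 = 16.

16


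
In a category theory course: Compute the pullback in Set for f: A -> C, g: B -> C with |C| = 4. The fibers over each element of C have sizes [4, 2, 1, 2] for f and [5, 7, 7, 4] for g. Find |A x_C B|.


The pullback A x_C B consists of pairs (a, b) with f(a) = g(b).
For each element c in C, the fiber product has |f^-1(c)| * |g^-1(c)| elements.
Summing over C: 4 * 5 + 2 * 7 + 1 * 7 + 2 * 4
= 20 + 14 + 7 + 8 = 49

49


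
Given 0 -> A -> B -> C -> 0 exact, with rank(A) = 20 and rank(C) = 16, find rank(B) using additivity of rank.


For a short exact sequence 0 -> A -> B -> C -> 0,
rank is additive: rank(B) = rank(A) + rank(C).
rank(B) = 20 + 16 = 36

36


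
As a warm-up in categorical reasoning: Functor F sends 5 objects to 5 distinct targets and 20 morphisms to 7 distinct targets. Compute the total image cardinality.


The image of F consists of distinct objects and distinct morphisms.
|Im(F)| on objects = 5
|Im(F)| on morphisms = 7
Total image cardinality = 5 + 7 = 12

12


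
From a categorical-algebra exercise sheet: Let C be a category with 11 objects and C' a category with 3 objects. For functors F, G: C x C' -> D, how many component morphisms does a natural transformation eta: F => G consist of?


A natural transformation eta: F => G assigns one component morphism per
object of the domain category.
The domain is the product category C x C', so
|Ob(C x C')| = |Ob(C)| * |Ob(C')| = 11 * 3 = 33.
Therefore eta has 33 component morphisms.

33


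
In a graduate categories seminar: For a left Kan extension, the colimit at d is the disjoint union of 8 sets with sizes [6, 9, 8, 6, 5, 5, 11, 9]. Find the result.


Pointwise, the left Kan extension (Lan_F H)(d) is the colimit, indexed
by the comma category (F downarrow d), of H composed with the
projection (F downarrow d) -> C. Here that colimit is given
as a coproduct (disjoint union) of sets, so its cardinality is the
sum of the sizes of the summands.
Coproduct of sets with sizes: 6 + 9 + 8 + 6 + 5 + 5 + 11 + 9
= 59

59


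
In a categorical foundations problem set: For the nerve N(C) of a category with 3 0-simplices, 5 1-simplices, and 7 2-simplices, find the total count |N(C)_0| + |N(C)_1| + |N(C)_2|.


The 2-skeleton of the nerve N(C) consists of simplices in dimensions 0, 1, 2:
  |N(C)_0| = 3 (objects)
  |N(C)_1| = 5 (morphisms)
  |N(C)_2| = 7 (composable pairs)
Total = 3 + 5 + 7 = 15

15


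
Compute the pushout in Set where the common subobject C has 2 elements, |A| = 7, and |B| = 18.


The pushout A +_C B identifies the images of C in A and B.
|A +_C B| = |A| + |B| - |C| (for injections).
= 7 + 18 - 2 = 23

23


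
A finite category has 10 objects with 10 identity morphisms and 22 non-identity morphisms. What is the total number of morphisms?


Each object has an identity morphism, giving 10 identities.
Adding the 22 non-identity morphisms:
Total = 10 + 22 = 32

32


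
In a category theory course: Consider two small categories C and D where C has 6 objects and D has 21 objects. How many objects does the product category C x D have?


The product category C x D has objects that are pairs (c, d).
Number of pairs = |Ob(C)| * |Ob(D)| = 6 * 21 = 126

126


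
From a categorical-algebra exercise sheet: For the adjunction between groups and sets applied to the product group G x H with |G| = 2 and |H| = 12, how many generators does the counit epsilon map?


The counit epsilon_K: F(U(K)) -> K of the Free-Forgetful adjunction
maps |K| generators of F(U(K)) into K. For K = G x H (the product group),
|G x H| = |G| * |H|.
Total generators mapped = 2 * 12 = 24.

24


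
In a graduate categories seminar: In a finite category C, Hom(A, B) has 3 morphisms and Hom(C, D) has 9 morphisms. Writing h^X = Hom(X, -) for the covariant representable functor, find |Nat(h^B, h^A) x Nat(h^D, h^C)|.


By the Yoneda lemma, Nat(h^B, h^A) is isomorphic to Hom(A, B),
so |Nat(h^B, h^A)| = |Hom(A, B)| and |Nat(h^D, h^C)| = |Hom(C, D)|.
|Hom(A, B)| = 3, |Hom(C, D)| = 9.
|Nat(h^B, h^A) x Nat(h^D, h^C)| = 3 * 9 = 27

27


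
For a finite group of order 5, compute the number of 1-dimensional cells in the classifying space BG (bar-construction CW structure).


In the bar-construction CW model of BG, the n-cells are indexed by
n-tuples [g_1|...|g_n] of non-identity elements of G (degenerate
simplices with some g_i = e do not contribute cells), so there are
(|G| - 1)^n n-cells.
For dim = 1 with |G| = 5:
cells = (5 - 1)^1 = 4^1 = 4

4


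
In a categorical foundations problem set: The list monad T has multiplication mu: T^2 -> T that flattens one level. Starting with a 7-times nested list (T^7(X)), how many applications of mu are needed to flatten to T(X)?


Each application of mu: T^2 -> T removes one layer of nesting.
Starting at depth 7 (i.e., T^7(X)), we need to reach T(X).
Number of mu applications = 7 - 1 = 6

6


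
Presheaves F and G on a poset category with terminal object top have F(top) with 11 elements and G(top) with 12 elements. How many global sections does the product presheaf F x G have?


Global sections of a presheaf on a poset with terminal top satisfy
Gamma(H) ~ H(top). Presheaves admit pointwise products, so
(F x G)(top) = F(top) x G(top) (Cartesian product).
|Gamma(F x G)| = |F(top)| * |G(top)| = 11 * 12 = 132.

132


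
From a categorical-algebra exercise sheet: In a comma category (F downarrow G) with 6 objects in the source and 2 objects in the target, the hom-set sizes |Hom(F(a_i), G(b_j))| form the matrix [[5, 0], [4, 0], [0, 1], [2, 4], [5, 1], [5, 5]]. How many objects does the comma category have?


Objects of (F downarrow G) are triples (a, b, h: F(a)->G(b)).
The count equals the sum of all entries in the hom-matrix.
sum(row 0) = 5
sum(row 1) = 4
sum(row 2) = 1
sum(row 3) = 6
sum(row 4) = 6
sum(row 5) = 10
Grand total = 32

32


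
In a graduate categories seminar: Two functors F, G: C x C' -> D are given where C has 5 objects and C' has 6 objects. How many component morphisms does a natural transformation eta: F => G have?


A natural transformation eta: F => G assigns one component morphism per
object of the domain category.
The domain is the product category C x C', so
|Ob(C x C')| = |Ob(C)| * |Ob(C')| = 5 * 6 = 30.
Therefore eta has 30 component morphisms.

30


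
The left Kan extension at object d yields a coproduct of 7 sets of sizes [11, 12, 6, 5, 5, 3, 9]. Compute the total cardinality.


Pointwise, the left Kan extension (Lan_F H)(d) is the colimit, indexed
by the comma category (F downarrow d), of H composed with the
projection (F downarrow d) -> C. Here that colimit is given
as a coproduct (disjoint union) of sets, so its cardinality is the
sum of the sizes of the summands.
Coproduct of sets with sizes: 11 + 12 + 6 + 5 + 5 + 3 + 9
= 51

51


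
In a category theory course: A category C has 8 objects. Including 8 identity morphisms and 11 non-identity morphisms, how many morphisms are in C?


Each object has an identity morphism, giving 8 identities.
Adding the 11 non-identity morphisms:
Total = 8 + 11 = 19

19


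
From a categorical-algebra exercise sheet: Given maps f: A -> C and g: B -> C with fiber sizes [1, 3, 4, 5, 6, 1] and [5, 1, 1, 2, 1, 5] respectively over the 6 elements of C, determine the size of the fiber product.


The pullback A x_C B consists of pairs (a, b) with f(a) = g(b).
For each element c in C, the fiber product has |f^-1(c)| * |g^-1(c)| elements.
Summing over C: 1 * 5 + 3 * 1 + 4 * 1 + 5 * 2 + 6 * 1 + 1 * 5
= 5 + 3 + 4 + 10 + 6 + 5 = 33

33


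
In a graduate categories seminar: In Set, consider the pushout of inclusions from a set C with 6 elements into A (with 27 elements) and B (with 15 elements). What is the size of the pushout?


The pushout A +_C B identifies the images of C in A and B.
|A +_C B| = |A| + |B| - |C| (for injections).
= 27 + 15 - 6 = 36

36


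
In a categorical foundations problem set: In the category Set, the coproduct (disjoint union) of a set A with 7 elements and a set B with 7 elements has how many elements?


In Set, the coproduct A + B is the disjoint union.
|A + B| = |A| + |B| = 7 + 7 = 14

14


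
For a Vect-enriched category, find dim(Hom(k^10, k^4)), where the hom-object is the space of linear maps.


In Vect-enriched categories, Hom(k^n, k^m) is the space of m x n matrices.
dim(Hom(k^10, k^4)) = 4 * 10 = 40

40


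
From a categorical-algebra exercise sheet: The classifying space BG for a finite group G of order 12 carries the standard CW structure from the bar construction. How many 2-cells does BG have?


In the bar-construction CW model of BG, the n-cells are indexed by
n-tuples [g_1|...|g_n] of non-identity elements of G (degenerate
simplices with some g_i = e do not contribute cells), so there are
(|G| - 1)^n n-cells.
For dim = 2 with |G| = 12:
cells = (12 - 1)^2 = 11^2 = 121

121


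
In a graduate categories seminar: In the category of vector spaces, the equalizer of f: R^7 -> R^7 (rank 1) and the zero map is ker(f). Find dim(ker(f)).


The equalizer of f and the zero map is ker(f).
By the rank-nullity theorem: dim(ker(f)) = dim(domain) - rank(f).
dim(ker(f)) = 7 - 1 = 6

6


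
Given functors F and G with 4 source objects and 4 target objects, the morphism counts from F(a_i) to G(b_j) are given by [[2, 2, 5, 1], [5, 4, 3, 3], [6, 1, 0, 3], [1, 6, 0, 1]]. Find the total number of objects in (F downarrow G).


Objects of (F downarrow G) are triples (a, b, h: F(a)->G(b)).
The count equals the sum of all entries in the hom-matrix.
sum(row 0) = 10
sum(row 1) = 15
sum(row 2) = 10
sum(row 3) = 8
Grand total = 43

43


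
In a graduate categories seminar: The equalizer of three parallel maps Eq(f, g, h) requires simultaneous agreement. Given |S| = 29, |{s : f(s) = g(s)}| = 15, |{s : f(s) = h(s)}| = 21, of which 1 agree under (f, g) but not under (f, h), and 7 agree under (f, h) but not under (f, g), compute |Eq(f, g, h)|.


Eq(f, g, h) is the triple-agreement set: points in S where all three
maps take the same value. Using inclusion-exclusion on the pairwise data:
Pair (f, g) agrees on 15 points; pair (f, h) on 21 points.
Points agreeing under (f, g) but not (f, h) = 1; under (f, h) but not (f, g) = 7.
Triple-agreement = agreement-in-(f, g) minus points that agree under (f, g) but not (f, h):
|Eq(f, g, h)| = 15 - 1 = 14
(cross-check via (f, h): 21 - 7 = 14.)

14


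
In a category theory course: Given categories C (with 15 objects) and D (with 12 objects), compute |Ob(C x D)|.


The product category C x D has objects that are pairs (c, d).
Number of pairs = |Ob(C)| * |Ob(D)| = 15 * 12 = 180

180


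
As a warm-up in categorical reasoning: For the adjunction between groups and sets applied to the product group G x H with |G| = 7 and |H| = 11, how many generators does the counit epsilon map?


The counit epsilon_K: F(U(K)) -> K of the Free-Forgetful adjunction
maps |K| generators of F(U(K)) into K. For K = G x H (the product group),
|G x H| = |G| * |H|.
Total generators mapped = 7 * 11 = 77.

77


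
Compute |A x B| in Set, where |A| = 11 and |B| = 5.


In Set, the product A x B is the Cartesian product.
By the universal property, |A x B| = |A| * |B|.
|A x B| = 11 * 5 = 55

55


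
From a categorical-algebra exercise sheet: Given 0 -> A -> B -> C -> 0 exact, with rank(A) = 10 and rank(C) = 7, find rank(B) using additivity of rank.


For a short exact sequence 0 -> A -> B -> C -> 0,
rank is additive: rank(B) = rank(A) + rank(C).
rank(B) = 10 + 7 = 17

17


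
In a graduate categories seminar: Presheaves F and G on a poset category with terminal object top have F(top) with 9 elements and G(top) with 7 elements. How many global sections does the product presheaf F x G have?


Global sections of a presheaf on a poset with terminal top satisfy
Gamma(H) ~ H(top). Presheaves admit pointwise products, so
(F x G)(top) = F(top) x G(top) (Cartesian product).
|Gamma(F x G)| = |F(top)| * |G(top)| = 9 * 7 = 63.

63


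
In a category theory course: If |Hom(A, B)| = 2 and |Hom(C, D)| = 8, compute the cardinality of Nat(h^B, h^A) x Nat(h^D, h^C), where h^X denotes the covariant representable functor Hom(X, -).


By the Yoneda lemma, Nat(h^B, h^A) is isomorphic to Hom(A, B),
so |Nat(h^B, h^A)| = |Hom(A, B)| and |Nat(h^D, h^C)| = |Hom(C, D)|.
|Hom(A, B)| = 2, |Hom(C, D)| = 8.
|Nat(h^B, h^A) x Nat(h^D, h^C)| = 2 * 8 = 16

16


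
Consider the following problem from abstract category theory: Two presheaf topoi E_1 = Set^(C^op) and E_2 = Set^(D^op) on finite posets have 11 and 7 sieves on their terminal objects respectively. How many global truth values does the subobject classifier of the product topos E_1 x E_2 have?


In a product of presheaf topoi E_1 x E_2, the subobject classifier
is Omega = Omega_1 x Omega_2 (componentwise), so
|Omega(top)| = |Omega_1(top_1)| * |Omega_2(top_2)|.
= 11 * 7 = 77.

77


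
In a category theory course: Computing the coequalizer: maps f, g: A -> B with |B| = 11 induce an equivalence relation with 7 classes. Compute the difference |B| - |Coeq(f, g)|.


The coequalizer Coeq(f, g) = B / ~ has one element per equivalence class.
|B| = 11, |Coeq(f, g)| = 7.
|B| - |Coeq(f, g)| = 11 - 7 = 4.

4


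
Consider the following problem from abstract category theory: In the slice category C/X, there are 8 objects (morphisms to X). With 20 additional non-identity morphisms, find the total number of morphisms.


In the slice category C/X, objects are morphisms to X.
Identity morphisms: 8 (one per object of C/X).
Non-identity morphisms: 20.
Total = 8 + 20 = 28

28


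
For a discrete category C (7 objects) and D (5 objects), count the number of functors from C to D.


A functor from a discrete category C to D is determined by
where each object maps. Each of the 7 objects of C can map
to any of the 5 objects of D independently.
Number of functors = 5^7 = 78125

78125


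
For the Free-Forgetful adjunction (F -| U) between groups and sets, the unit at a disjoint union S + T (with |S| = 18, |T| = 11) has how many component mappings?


The unit eta_X: X -> U(F(X)) of the Free-Forgetful adjunction
maps each element of X to a generator of F(X). For X = S + T (disjoint
union in Set), |S + T| = |S| + |T|.
Total mappings = 18 + 11 = 29.

29
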